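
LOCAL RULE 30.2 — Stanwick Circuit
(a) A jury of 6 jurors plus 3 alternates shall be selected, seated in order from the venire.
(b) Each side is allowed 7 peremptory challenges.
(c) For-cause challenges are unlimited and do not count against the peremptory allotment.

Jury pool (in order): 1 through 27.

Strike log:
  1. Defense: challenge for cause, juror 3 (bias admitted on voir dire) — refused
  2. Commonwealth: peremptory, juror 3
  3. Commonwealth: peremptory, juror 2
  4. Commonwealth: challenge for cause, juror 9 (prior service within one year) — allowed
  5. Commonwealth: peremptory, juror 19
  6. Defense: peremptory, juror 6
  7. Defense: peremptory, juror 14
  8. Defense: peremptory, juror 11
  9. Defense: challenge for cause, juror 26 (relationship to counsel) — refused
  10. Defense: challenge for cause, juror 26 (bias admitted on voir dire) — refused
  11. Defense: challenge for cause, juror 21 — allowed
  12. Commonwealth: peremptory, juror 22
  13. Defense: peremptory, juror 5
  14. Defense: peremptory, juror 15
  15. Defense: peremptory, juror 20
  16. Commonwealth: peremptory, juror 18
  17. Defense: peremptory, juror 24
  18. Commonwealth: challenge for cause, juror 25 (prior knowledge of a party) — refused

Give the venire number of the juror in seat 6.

12

Removed: #2, #3, #5, #6, #9, #11, #14, #15, #18, #19, #20, #21, #22, #24. (#25, #26 stay — for-cause denied.)
Seating in order: seats 1–6 → #1, #4, #7, #8, #10, #12; alternates → #13, #16, #17.
So seat 6 is #12.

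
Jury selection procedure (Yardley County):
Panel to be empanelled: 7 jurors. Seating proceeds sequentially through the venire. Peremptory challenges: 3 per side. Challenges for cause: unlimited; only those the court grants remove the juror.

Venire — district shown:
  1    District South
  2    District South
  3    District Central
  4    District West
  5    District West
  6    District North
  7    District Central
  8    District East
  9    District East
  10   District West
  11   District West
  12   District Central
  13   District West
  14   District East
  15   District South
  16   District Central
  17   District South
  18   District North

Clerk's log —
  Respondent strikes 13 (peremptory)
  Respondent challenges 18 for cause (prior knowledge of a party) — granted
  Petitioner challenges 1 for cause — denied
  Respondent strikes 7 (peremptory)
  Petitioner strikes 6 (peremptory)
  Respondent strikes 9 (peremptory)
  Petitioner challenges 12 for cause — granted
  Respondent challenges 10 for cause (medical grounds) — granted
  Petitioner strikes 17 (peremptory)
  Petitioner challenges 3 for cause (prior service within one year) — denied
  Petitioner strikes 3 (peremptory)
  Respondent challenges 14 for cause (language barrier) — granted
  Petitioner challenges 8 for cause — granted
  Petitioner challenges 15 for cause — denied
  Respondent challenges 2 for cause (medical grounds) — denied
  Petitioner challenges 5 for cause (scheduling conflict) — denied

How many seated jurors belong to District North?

Removed: #3, #6, #7, #8, #9, #10, #12, #13, #14, #17, #18.
Seated jurors 1–7: #1, #2, #4, #5, #11, #15, #16.
None of those are in District North → 0.

0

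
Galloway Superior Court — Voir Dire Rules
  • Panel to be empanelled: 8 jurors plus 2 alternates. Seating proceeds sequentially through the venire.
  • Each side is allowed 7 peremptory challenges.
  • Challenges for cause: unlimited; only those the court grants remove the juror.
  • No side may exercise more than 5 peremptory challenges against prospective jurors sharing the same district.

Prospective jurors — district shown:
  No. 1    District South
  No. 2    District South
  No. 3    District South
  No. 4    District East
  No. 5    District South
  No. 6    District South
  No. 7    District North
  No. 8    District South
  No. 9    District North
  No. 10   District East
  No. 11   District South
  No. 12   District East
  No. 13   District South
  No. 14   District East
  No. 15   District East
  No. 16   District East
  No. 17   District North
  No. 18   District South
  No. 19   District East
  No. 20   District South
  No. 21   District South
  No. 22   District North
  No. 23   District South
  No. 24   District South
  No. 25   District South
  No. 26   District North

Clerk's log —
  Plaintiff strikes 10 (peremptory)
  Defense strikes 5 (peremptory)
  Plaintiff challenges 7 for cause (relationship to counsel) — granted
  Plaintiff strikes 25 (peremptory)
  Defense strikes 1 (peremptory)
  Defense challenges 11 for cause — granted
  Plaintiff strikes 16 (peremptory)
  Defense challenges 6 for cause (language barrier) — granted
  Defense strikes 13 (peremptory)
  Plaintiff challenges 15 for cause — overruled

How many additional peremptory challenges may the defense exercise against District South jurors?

Defense peremptories so far: #5, #1, #13 — 3 of 7 used, 4 left overall.
Against District South: #5, #1, #13 — 3 used; per-district cap 5 leaves 2.
Binding limit: min(4, 2) = 2.

2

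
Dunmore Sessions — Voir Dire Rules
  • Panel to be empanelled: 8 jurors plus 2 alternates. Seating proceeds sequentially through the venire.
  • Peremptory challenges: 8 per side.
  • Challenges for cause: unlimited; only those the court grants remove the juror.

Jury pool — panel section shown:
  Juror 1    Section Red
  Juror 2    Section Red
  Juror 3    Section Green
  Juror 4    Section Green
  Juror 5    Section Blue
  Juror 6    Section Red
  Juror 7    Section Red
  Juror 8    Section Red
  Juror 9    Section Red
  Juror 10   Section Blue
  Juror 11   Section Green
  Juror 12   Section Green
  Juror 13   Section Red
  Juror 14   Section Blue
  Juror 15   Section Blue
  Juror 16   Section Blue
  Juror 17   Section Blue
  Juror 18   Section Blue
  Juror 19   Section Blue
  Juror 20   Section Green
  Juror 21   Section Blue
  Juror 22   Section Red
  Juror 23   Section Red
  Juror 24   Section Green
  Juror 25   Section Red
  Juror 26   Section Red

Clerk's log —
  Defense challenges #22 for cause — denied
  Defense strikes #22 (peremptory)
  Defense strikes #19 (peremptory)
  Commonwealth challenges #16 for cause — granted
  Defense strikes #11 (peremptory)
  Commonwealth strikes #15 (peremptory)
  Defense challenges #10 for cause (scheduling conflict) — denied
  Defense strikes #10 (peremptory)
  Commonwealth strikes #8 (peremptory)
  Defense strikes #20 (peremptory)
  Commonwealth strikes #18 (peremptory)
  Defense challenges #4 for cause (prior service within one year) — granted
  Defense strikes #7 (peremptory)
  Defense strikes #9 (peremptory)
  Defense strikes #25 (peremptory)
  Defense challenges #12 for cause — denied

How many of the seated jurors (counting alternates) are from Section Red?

Removed: #4, #7, #8, #9, #10, #11, #15, #16, #18, #19, #20, #22, #25.
Seated (10 incl. alternates): #1, #2, #3, #5, #6, #12, #13, #14, #17, #21.
Of those, in Section Red: #1, #2, #6, #13 → 4.

4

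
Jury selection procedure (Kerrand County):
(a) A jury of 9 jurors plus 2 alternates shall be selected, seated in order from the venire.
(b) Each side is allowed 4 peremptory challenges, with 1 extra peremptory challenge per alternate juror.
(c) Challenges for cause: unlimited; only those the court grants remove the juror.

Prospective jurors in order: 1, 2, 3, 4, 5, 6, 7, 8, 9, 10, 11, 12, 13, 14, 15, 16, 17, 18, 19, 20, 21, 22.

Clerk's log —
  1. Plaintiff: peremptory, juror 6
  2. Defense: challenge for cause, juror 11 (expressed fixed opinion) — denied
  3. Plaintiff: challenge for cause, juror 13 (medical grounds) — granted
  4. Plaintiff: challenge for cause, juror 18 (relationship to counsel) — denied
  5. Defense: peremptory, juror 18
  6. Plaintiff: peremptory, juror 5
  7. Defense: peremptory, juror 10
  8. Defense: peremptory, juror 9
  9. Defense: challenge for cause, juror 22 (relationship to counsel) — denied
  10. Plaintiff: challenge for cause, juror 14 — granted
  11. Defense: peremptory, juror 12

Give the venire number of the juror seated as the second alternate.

Removed: #5, #6, #9, #10, #12, #13, #14, #18. (#11, #22 stay — for-cause denied.)
Filling seats in venire order through position 11: #1, #2, #3, #4, #7, #8, #11, #15, #16, #17, #19.
So alternate 2 is #19.

19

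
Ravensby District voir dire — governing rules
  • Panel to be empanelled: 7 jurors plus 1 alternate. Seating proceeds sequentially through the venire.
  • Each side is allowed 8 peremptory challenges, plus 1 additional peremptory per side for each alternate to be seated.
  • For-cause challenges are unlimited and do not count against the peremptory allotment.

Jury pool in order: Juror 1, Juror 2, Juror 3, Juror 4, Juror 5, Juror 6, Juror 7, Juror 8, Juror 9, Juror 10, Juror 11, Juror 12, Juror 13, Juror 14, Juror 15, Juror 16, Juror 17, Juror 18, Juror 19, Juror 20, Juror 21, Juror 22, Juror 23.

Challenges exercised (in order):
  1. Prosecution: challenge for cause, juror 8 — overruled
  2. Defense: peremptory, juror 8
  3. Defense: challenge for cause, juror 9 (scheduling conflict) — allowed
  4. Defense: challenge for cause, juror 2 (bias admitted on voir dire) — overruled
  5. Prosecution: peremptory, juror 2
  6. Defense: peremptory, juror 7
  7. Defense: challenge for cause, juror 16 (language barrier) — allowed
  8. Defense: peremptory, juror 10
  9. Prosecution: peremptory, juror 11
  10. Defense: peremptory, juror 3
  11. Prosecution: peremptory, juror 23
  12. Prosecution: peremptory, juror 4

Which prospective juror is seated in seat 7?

Removed: #2, #3, #4, #7, #8, #9, #10, #11, #16, #23.
Seating in order: seats 1–7 → #1, #5, #6, #12, #13, #14, #15; alternates → #17.
So seat 7 is #15.

15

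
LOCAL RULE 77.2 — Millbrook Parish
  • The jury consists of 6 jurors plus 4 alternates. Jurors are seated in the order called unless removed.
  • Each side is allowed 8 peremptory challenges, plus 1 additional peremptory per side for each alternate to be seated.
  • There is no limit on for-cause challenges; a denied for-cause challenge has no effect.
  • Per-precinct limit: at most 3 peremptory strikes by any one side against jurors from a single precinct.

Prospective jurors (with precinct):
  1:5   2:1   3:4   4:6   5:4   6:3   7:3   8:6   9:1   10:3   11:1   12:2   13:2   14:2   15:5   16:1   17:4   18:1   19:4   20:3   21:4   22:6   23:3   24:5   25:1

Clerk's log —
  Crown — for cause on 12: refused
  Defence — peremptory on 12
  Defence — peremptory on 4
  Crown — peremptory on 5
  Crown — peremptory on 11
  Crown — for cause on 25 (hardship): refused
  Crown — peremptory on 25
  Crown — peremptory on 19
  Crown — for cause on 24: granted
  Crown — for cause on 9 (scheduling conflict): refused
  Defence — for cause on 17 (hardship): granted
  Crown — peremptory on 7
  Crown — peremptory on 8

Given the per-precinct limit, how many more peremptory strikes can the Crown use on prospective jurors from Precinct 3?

Crown peremptories so far: #5, #11, #25, #19, #7, #8 — 6 of 12 used, 6 left overall.
Against Precinct 3: #7 — 1 used; per-precinct cap 3 leaves 2.
Binding limit: min(6, 2) = 2.

2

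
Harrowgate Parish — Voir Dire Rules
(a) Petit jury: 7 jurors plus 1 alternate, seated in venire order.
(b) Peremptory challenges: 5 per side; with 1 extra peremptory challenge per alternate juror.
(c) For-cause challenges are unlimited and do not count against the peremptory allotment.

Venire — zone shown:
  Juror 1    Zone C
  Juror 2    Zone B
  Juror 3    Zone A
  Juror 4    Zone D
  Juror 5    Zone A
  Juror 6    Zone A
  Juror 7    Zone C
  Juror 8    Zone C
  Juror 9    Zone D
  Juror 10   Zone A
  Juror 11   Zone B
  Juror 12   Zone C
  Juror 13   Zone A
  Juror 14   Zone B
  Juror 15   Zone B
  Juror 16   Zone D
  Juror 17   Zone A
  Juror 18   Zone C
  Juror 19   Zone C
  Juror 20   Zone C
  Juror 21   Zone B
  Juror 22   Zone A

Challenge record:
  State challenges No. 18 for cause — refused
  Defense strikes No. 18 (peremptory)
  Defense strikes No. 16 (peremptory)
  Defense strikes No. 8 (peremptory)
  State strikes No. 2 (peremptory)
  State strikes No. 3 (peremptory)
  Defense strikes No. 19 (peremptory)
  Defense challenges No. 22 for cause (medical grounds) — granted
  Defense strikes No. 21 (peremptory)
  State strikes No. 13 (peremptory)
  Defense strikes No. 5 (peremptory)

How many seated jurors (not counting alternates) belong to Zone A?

Removed: #2, #3, #5, #8, #13, #16, #18, #19, #21, #22.
Seated jurors 1–7: #1, #4, #6, #7, #9, #10, #11 (alternates #12 not counted).
Of those, in Zone A: #6, #10 → 2.

2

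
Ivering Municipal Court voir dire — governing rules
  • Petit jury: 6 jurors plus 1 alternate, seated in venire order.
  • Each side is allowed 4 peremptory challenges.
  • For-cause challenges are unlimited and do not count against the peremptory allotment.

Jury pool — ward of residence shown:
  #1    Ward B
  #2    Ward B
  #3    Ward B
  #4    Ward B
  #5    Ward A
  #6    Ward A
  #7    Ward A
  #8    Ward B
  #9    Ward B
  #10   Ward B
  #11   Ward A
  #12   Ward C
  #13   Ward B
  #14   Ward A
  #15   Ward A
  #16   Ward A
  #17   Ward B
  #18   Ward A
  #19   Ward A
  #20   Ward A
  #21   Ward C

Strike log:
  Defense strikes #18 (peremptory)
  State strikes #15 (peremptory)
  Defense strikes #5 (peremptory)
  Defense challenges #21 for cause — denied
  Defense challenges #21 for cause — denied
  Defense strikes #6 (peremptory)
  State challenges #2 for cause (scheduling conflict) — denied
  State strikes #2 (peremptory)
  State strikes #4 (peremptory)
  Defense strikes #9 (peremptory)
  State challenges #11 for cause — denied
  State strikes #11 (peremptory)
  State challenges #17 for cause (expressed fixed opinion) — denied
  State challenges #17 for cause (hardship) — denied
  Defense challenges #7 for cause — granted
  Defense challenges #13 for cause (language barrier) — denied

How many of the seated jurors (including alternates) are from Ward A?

Removed: #2, #4, #5, #6, #7, #9, #11, #15, #18.
Seated (7 incl. alternates): #1, #3, #8, #10, #12, #13, #14.
Of those, in Ward A: #14 → 1.

1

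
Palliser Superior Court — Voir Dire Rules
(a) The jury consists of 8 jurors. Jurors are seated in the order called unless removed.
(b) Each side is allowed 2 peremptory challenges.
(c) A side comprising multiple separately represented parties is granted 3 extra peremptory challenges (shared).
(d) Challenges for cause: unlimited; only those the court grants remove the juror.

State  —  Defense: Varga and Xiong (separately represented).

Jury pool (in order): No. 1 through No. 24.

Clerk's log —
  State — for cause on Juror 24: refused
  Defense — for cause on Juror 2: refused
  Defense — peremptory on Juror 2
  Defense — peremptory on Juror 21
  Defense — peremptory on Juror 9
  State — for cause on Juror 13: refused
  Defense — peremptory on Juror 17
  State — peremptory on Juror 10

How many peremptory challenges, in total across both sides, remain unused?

2

State allotment: 2. Defense allotment: 2 base + 3 multi-party = 5.
State peremptories used: #10 — 1 (for-cause on #24, #13 don't count).
Defense peremptories used: #2, #21, #9, #17 — 4 (the for-cause on #2 doesn't count).
Remaining: (2 − 1) + (5 − 4) = 2.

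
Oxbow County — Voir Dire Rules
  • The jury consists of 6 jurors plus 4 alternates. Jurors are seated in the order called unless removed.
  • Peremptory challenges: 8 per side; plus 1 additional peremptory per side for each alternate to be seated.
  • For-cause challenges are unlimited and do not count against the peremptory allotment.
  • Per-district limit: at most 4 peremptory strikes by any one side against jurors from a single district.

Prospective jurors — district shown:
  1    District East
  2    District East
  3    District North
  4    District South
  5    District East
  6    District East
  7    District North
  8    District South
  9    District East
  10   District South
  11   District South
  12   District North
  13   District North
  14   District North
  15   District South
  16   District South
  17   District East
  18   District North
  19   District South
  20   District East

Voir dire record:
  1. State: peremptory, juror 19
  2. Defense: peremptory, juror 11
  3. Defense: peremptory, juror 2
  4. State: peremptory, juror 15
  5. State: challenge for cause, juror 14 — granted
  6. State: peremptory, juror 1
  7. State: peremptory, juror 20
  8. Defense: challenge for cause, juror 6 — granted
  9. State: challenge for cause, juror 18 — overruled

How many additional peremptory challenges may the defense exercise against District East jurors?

3

Defense peremptories so far: #11, #2 — 2 of 12 used, 10 left overall.
Against District East: #2 — 1 used; per-district cap 4 leaves 3.
Binding limit: min(10, 3) = 3.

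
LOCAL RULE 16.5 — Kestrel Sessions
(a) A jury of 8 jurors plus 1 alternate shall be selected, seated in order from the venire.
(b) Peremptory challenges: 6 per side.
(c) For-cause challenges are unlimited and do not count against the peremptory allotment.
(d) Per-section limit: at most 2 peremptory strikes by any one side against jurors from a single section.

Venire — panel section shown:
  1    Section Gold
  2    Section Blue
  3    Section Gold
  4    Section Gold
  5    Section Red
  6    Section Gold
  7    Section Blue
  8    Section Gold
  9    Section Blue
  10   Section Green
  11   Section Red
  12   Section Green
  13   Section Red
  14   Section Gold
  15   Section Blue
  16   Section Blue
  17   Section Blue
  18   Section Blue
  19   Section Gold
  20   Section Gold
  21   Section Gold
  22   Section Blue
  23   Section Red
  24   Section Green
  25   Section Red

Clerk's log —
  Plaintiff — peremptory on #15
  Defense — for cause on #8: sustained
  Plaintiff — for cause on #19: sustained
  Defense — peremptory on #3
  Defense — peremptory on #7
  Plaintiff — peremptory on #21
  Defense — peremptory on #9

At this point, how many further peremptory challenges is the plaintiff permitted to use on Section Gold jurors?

Plaintiff peremptories so far: #15, #21 — 2 of 6 used, 4 left overall.
Against Section Gold: #21 — 1 used; per-section cap 2 leaves 1.
Binding limit: min(4, 1) = 1.

1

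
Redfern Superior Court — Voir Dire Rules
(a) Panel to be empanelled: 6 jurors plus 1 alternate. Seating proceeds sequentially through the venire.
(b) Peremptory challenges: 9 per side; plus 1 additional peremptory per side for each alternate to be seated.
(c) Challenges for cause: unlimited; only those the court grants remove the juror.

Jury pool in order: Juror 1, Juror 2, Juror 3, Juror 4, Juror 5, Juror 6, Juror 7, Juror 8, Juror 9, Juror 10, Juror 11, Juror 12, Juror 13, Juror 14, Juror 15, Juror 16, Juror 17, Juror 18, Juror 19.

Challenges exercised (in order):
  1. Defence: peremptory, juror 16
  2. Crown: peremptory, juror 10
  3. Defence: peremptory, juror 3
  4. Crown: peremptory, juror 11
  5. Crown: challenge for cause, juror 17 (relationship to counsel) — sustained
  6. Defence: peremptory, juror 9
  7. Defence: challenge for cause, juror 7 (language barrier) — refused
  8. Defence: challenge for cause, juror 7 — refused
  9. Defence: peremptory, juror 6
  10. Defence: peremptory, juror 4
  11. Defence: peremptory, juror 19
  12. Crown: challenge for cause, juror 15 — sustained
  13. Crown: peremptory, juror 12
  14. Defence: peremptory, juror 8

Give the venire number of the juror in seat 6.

14

Removed: #3, #4, #6, #8, #9, #10, #11, #12, #15, #16, #17, #19. (#7 stays — for-cause denied.)
Seating in order: seats 1–6 → #1, #2, #5, #7, #13, #14; alternates → #18.
So seat 6 is #14.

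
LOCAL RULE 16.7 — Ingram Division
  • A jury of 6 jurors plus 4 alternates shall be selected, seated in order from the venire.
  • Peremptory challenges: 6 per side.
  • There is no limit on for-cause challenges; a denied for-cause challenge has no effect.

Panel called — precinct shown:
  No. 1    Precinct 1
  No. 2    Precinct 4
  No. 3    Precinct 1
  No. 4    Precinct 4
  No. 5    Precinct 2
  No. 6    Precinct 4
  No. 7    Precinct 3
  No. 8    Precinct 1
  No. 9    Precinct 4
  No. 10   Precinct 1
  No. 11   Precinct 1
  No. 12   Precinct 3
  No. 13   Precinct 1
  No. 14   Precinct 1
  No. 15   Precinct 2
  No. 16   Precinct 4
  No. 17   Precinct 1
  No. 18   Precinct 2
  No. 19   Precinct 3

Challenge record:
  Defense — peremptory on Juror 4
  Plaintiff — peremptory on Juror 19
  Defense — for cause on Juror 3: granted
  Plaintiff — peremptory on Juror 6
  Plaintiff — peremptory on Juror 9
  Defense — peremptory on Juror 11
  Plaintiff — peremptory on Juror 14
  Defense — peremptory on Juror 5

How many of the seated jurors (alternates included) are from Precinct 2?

1

Removed: #3, #4, #5, #6, #9, #11, #14, #19.
Seated (10 incl. alternates): #1, #2, #7, #8, #10, #12, #13, #15, #16, #17.
Of those, in Precinct 2: #15 → 1.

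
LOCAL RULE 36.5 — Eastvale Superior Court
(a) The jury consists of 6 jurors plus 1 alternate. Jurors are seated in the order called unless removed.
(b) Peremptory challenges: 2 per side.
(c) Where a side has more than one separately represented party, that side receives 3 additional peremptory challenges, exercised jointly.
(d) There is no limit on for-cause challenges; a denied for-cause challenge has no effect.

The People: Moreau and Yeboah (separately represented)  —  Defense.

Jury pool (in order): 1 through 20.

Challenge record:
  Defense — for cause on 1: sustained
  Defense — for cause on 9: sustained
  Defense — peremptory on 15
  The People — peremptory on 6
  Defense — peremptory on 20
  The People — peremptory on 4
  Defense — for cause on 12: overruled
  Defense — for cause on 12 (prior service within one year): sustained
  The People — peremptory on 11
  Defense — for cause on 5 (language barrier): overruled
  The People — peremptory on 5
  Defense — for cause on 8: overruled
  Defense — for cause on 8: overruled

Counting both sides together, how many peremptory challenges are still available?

1

The People allotment: 2 base + 3 multi-party = 5. Defense allotment: 2.
The People peremptories used: #6, #4, #11, #5 — 4.
Defense peremptories used: #15, #20 — 2 (for-cause on #1, #9, #12, #12, #5, #8, #8 don't count).
Remaining: (5 − 4) + (2 − 2) = 1.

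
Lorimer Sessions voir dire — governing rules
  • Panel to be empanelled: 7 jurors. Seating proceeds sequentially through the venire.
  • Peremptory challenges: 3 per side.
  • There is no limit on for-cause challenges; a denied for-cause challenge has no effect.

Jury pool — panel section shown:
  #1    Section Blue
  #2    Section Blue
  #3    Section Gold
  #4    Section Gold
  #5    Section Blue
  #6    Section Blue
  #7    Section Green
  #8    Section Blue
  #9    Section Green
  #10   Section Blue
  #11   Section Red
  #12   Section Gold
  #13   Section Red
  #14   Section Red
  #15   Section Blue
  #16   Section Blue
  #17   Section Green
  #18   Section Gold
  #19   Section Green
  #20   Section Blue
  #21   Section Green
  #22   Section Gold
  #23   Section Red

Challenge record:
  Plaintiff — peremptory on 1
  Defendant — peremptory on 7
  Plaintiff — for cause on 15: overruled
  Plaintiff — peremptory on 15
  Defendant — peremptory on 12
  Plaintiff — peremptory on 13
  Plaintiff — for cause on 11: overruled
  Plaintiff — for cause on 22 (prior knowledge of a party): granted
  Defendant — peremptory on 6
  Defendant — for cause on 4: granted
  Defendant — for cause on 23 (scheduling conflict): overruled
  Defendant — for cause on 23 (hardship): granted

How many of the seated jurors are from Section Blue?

4

Removed: #1, #4, #6, #7, #12, #13, #15, #22, #23.
Seated jurors 1–7: #2, #3, #5, #8, #9, #10, #11.
Of those, in Section Blue: #2, #5, #8, #10 → 4.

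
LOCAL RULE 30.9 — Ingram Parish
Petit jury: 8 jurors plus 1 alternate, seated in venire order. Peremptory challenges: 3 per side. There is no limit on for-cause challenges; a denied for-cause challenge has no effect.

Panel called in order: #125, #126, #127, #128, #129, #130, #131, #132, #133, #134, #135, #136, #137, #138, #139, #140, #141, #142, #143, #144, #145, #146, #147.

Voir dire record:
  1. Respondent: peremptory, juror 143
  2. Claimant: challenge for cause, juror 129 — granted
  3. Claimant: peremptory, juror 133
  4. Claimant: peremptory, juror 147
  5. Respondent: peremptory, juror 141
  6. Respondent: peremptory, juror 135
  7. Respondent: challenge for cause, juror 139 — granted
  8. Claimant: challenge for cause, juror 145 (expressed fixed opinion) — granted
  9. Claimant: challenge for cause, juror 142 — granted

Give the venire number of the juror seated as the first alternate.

136

Removed: #129, #133, #135, #139, #141, #142, #143, #145, #147.
Seating in order: seats 1–8 → #125, #126, #127, #128, #130, #131, #132, #134; alternates → #136.
So alternate 1 is #136.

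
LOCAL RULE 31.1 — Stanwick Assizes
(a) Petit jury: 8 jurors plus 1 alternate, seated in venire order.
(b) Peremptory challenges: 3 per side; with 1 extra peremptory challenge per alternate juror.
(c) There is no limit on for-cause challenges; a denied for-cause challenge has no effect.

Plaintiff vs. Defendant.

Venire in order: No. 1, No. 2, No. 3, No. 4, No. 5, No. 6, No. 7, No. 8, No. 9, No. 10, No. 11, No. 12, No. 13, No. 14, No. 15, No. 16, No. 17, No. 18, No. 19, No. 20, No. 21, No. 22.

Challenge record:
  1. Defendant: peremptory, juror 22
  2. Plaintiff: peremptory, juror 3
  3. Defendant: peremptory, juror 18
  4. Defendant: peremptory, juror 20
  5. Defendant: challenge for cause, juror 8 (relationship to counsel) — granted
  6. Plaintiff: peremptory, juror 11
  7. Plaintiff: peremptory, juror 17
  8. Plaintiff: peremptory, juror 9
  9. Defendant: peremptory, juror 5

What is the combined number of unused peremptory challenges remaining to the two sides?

0

Plaintiff allotment: 3 base + 1 × 1 alternate = 4. Defendant allotment: 3 base + 1 × 1 alternate = 4.
Plaintiff peremptories used: #3, #11, #17, #9 — 4.
Defendant peremptories used: #22, #18, #20, #5 — 4 (the for-cause on #8 doesn't count).
Remaining: (4 − 4) + (4 − 4) = 0.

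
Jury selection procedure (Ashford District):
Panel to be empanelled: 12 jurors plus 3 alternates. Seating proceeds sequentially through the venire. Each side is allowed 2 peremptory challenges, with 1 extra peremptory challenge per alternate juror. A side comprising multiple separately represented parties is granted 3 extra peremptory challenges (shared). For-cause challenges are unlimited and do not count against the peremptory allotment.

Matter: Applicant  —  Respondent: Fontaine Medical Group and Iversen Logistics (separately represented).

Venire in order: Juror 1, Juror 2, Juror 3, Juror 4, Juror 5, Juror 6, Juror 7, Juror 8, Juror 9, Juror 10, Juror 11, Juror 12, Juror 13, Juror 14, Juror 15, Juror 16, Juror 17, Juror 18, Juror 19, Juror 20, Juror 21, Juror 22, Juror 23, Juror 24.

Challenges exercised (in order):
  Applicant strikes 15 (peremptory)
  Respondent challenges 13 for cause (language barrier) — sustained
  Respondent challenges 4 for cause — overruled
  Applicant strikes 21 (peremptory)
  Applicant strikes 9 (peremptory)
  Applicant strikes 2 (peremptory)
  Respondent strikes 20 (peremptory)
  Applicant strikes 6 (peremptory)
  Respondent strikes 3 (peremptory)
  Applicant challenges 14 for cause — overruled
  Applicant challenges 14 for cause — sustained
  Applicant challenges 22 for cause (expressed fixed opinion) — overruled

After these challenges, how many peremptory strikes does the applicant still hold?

0

Applicant allotment: 2 base + 1 × 3 alternates = 5.
Applicant peremptories used: #15, #21, #9, #2, #6 — 5 (for-cause on #14, #14, #22 don't count).
Remaining: 5 − 5 = 0.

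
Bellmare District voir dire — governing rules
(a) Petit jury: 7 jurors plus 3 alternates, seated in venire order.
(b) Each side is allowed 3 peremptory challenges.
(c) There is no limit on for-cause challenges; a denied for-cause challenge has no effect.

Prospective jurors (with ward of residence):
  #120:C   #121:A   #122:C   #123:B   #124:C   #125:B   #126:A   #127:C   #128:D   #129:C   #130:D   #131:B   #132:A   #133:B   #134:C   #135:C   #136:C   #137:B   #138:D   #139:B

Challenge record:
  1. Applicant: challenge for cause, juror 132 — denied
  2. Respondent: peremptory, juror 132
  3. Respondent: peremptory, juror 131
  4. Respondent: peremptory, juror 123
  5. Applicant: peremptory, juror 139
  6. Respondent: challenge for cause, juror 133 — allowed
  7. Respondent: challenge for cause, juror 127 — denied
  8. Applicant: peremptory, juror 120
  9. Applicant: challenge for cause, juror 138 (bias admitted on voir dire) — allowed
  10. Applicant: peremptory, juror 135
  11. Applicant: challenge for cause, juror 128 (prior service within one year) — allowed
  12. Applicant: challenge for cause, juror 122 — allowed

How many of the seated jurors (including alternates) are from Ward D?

1

Removed: #120, #122, #123, #128, #131, #132, #133, #135, #138, #139.
Seated (10 incl. alternates): #121, #124, #125, #126, #127, #129, #130, #134, #136, #137.
Of those, in Ward D: #130 → 1.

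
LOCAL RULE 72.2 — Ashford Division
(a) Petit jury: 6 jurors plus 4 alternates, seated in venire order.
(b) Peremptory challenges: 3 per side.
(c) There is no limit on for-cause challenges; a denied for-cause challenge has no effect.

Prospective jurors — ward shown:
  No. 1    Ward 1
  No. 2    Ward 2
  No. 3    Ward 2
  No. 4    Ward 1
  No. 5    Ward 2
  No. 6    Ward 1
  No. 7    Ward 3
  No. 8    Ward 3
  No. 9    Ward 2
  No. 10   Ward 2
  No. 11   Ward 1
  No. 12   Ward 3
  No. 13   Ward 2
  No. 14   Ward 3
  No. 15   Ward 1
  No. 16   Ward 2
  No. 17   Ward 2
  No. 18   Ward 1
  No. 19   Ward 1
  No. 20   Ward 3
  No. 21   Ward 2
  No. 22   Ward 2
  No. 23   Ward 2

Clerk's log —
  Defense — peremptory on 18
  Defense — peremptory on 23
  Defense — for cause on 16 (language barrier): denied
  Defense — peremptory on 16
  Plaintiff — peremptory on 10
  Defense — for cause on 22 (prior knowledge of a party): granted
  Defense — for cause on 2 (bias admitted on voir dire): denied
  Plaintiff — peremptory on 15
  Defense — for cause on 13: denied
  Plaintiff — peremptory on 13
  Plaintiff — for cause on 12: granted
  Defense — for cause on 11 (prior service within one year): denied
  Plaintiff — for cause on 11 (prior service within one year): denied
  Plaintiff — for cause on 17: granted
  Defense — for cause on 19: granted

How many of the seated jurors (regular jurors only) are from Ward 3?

Removed: #10, #12, #13, #15, #16, #17, #18, #19, #22, #23.
Seated jurors 1–6: #1, #2, #3, #4, #5, #6 (alternates #7, #8, #9, #11 not counted).
None of those are in Ward 3 → 0.

0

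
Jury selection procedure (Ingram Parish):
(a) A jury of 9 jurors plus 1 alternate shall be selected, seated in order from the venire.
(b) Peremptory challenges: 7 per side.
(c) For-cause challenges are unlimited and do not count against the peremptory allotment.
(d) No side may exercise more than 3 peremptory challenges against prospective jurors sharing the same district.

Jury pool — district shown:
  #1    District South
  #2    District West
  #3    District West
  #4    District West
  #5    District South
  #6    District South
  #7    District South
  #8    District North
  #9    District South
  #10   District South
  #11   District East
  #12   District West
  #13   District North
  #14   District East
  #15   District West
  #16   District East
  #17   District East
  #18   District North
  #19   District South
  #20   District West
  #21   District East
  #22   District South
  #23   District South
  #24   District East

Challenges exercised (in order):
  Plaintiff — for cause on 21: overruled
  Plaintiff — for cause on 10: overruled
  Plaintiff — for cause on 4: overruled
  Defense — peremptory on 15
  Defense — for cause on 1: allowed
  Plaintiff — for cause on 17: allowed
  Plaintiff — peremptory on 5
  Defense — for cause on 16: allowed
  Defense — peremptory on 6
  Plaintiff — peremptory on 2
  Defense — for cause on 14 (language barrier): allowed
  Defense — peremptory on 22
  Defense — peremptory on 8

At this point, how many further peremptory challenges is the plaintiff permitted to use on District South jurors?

2

Plaintiff peremptories so far: #5, #2 — 2 of 7 used, 5 left overall.
Against District South: #5 — 1 used; per-district cap 3 leaves 2.
Binding limit: min(5, 2) = 2.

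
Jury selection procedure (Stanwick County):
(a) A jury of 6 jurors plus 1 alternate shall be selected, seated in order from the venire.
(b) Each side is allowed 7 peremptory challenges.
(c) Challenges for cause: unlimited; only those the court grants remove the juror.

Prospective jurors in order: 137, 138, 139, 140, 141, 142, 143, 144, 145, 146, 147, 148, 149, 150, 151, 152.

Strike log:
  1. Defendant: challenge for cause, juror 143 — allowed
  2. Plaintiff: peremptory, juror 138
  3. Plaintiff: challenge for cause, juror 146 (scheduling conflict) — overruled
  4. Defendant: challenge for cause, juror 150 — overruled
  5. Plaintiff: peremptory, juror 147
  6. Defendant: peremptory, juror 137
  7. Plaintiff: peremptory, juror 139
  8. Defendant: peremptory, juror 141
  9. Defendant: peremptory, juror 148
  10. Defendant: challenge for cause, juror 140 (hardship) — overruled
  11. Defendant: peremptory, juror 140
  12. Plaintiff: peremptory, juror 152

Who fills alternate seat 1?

Removed: #137, #138, #139, #140, #141, #143, #147, #148, #152. (#146, #150 stay — for-cause denied.)
Seating in order: seats 1–6 → #142, #144, #145, #146, #149, #150; alternates → #151.
So alternate 1 is #151.

151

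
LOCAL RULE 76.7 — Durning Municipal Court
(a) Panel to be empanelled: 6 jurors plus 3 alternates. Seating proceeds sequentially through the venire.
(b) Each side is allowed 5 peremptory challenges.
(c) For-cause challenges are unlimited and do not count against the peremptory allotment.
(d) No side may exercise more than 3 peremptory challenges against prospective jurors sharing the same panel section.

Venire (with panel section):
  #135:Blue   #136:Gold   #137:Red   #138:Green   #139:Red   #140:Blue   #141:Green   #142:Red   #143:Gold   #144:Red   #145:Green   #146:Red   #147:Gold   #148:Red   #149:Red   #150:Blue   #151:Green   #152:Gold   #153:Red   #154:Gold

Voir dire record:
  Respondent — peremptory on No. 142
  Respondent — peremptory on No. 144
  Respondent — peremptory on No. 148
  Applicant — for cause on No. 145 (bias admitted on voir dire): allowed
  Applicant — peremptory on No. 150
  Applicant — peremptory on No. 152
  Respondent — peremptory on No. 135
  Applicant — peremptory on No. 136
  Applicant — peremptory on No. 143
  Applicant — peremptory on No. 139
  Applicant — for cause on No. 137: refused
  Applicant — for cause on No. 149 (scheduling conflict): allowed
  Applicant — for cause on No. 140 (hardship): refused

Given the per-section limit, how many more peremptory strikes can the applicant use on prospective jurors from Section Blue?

Applicant peremptories so far: #150, #152, #136, #143, #139 — 5 of 5 used, 0 left overall.
Against Section Blue: #150 — 1 used; per-section cap 3 leaves 2.
Binding limit: min(0, 2) = 0.

0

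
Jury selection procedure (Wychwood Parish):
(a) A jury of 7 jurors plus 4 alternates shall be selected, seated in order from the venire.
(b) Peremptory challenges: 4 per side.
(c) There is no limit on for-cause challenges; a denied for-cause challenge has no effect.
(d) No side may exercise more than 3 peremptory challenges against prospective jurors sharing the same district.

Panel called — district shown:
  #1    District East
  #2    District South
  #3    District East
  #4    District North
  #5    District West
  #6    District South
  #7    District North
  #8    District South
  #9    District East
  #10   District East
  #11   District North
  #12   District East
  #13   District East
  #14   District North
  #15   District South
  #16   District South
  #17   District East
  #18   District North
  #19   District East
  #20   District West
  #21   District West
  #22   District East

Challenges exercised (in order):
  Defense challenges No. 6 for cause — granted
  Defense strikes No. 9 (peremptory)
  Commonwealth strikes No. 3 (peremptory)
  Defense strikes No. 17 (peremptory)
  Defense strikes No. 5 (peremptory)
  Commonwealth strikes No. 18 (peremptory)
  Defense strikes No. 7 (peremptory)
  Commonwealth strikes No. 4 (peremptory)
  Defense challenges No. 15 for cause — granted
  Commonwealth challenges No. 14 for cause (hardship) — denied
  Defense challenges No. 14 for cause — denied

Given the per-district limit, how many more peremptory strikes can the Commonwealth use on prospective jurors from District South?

1

Commonwealth peremptories so far: #3, #18, #4 — 3 of 4 used, 1 left overall.
Against District South: none yet — per-district cap 3 leaves 3.
Binding limit: min(1, 3) = 1.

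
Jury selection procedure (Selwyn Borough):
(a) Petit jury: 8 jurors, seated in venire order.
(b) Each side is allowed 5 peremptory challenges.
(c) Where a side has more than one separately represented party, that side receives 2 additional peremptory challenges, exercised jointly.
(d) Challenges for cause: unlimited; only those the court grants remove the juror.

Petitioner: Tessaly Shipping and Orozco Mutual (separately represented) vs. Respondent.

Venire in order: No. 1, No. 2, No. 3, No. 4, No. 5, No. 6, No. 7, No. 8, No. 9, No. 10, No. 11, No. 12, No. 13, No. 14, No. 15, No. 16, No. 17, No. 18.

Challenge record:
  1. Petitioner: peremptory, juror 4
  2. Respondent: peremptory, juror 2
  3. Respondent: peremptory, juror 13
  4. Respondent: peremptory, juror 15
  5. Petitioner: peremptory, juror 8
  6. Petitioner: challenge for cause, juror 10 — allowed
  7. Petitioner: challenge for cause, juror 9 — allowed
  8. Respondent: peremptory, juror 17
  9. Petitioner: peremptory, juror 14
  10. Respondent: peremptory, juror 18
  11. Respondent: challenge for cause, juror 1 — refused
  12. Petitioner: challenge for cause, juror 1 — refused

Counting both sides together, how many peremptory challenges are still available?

4

Petitioner allotment: 5 base + 2 multi-party = 7. Respondent allotment: 5.
Petitioner peremptories used: #4, #8, #14 — 3 (for-cause on #10, #9, #1 don't count).
Respondent peremptories used: #2, #13, #15, #17, #18 — 5 (the for-cause on #1 doesn't count).
Remaining: (7 − 3) + (5 − 5) = 4.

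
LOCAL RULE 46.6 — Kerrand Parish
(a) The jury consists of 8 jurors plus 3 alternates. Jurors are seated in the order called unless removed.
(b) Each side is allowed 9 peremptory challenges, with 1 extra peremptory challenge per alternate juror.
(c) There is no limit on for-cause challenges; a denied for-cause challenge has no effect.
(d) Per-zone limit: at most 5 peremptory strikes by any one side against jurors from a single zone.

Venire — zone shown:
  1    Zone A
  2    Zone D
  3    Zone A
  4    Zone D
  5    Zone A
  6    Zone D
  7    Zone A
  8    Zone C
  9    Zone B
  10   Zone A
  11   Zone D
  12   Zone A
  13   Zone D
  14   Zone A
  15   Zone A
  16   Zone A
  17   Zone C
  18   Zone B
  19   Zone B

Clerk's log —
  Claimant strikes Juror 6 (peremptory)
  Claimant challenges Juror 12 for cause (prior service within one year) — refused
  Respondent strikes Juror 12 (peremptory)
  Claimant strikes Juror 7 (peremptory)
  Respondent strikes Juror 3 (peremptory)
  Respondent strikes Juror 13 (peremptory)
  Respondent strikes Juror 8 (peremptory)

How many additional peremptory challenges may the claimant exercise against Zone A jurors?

4

Claimant peremptories so far: #6, #7 — 2 of 12 used, 10 left overall.
Against Zone A: #7 — 1 used; per-zone cap 5 leaves 4.
Binding limit: min(10, 4) = 4.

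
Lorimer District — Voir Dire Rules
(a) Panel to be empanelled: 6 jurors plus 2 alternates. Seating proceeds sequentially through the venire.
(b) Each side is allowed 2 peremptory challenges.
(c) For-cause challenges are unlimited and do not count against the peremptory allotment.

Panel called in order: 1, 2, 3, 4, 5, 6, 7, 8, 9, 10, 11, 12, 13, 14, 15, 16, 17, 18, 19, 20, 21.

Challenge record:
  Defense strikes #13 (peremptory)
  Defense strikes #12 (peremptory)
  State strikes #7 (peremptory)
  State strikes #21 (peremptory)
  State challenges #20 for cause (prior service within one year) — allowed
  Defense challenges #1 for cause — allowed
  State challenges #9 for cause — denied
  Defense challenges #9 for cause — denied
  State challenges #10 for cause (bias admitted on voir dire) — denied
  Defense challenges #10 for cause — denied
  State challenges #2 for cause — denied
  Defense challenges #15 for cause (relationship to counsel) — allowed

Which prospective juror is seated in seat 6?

8

Removed: #1, #7, #12, #13, #15, #20, #21. (#2, #9, #10 stay — for-cause denied.)
Seating in order: seats 1–6 → #2, #3, #4, #5, #6, #8; alternates → #9, #10.
So seat 6 is #8.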